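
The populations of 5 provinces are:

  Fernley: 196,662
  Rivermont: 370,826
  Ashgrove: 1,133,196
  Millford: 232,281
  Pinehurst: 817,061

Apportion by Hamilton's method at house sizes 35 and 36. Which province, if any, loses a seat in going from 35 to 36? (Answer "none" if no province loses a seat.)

Fernley

At 35 seats: Fernley 3, Rivermont 5, Ashgrove 14, Millford 3, Pinehurst 10.
At 36 seats: Fernley 2, Rivermont 5, Ashgrove 15, Millford 3, Pinehurst 11.
Fernley drops from 3 to 2.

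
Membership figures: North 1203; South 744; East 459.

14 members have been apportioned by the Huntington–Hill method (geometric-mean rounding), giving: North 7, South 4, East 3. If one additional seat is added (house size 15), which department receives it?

Priority for the next seat is population ÷ (√(s·(s+1))).
Priorities: North 160.758, South 166.363, East 132.502.
Highest priority: South.

South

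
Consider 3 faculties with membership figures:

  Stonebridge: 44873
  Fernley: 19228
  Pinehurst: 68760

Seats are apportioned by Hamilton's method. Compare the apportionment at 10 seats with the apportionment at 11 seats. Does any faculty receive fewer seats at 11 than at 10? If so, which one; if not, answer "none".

Fernley

At 10 seats: Stonebridge 3, Fernley 2, Pinehurst 5.
At 11 seats: Stonebridge 4, Fernley 1, Pinehurst 6.
Fernley drops from 2 to 1.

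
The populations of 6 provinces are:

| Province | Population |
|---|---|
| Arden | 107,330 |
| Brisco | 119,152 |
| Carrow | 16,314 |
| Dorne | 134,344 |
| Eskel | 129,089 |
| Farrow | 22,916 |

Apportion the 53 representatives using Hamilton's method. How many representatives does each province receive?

Total 529145; standard divisor 529145/53 ≈ 9983.868.
Standard quotas: Arden 10.7503, Brisco 11.9345, Carrow 1.6340, Dorne 13.4561, Eskel 12.9298, Farrow 2.2953.
Lower quotas: Arden 10, Brisco 11, Carrow 1, Dorne 13, Eskel 12, Farrow 2 (sum 49, leaving 4 seats).
Remainders in descending order: Brisco 0.9345, Eskel 0.9298, Arden 0.7503, Carrow 0.6340, Dorne 0.4561, Farrow 0.2953.
Largest remainders: Brisco, Eskel, Arden, Carrow receive the extra seats.

Arden=11, Brisco=12, Carrow=2, Dorne=13, Eskel=13, Farrow=2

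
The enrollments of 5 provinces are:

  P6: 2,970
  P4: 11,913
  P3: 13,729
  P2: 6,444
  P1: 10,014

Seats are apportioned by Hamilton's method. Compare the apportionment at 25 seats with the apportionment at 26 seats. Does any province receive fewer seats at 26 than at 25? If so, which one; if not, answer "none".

At 25 seats: P6 2, P4 7, P3 8, P2 3, P1 5.
At 26 seats: P6 1, P4 7, P3 8, P2 4, P1 6.
P6 drops from 2 to 1.

P6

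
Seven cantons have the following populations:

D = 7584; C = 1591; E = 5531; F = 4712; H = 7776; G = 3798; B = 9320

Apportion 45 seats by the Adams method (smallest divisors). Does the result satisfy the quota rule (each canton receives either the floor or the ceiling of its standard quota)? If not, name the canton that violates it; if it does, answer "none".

Standard quotas: D 8.466, C 1.776, E 6.174, F 5.260, H 8.680, G 4.240, B 10.404.
Adams allocation: D 8, C 2, E 6, F 5, H 9, G 5, B 10.
Every allocation lies between the lower and upper quota.

none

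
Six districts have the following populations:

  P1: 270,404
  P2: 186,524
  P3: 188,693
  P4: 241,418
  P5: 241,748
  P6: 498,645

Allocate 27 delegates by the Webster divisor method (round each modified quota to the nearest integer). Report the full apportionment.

P1 5, P2 3, P3 3, P4 4, P5 4, P6 8

Standard divisor 1627432/27 ≈ 60275.259; standard quotas: P1 4.486, P2 3.095, P3 3.131, P4 4.005, P5 4.011, P6 8.273.
Rounding to the nearest integer gives 4, 3, 3, 4, 4, 8 = 26 seats, so the divisor must be adjusted.
With modified divisor 59400: modified quotas P1 4.552, P2 3.140, P3 3.177, P4 4.064, P5 4.070, P6 8.395.
Rounding to the nearest integer: P1 5, P2 3, P3 3, P4 4, P5 4, P6 8 (total 27).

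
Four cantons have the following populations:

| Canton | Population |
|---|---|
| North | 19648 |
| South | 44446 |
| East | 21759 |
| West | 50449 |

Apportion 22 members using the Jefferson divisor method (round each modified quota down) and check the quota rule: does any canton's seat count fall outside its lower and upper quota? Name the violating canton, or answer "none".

Standard quotas: North 3.171, South 7.174, East 3.512, West 8.143.
Jefferson allocation: North 3, South 7, East 3, West 9.
Every allocation lies between the lower and upper quota.

none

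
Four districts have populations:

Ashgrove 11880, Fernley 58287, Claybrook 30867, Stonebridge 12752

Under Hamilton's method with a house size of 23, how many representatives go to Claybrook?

The standard divisor is 113786/23 ≈ 4947.217.
Standard quotas: Ashgrove 2.4013, Fernley 11.7818, Claybrook 6.2393, Stonebridge 2.5776.
Lower quotas: Ashgrove 2, Fernley 11, Claybrook 6, Stonebridge 2 (sum 21, leaving 2 seats).
Remainders in descending order: Fernley 0.7818, Stonebridge 0.5776, Ashgrove 0.4013, Claybrook 0.2393.
The surplus seats go to Fernley, Stonebridge.
Claybrook receives 6.

6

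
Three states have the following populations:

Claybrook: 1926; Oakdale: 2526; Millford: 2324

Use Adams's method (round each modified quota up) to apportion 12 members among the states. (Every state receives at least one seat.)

Claybrook 4, Oakdale 4, Millford 4

Standard divisor 6776/12 ≈ 564.667; standard quotas: Claybrook 3.411, Oakdale 4.473, Millford 4.116.
Rounding up gives 4, 5, 5 = 14 seats, so the divisor must be adjusted.
With modified divisor 637: modified quotas Claybrook 3.024, Oakdale 3.965, Millford 3.648.
Rounding up: Claybrook 4, Oakdale 4, Millford 4 (total 12).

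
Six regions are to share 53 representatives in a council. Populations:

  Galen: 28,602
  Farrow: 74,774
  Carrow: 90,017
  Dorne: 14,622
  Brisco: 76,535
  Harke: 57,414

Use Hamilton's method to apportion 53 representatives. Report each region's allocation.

Galen: 4, Farrow: 12, Carrow: 14, Dorne: 2, Brisco: 12, Harke: 9

The standard divisor is 341964/53 ≈ 6452.151.
Standard quotas: Galen 4.4329, Farrow 11.5890, Carrow 13.9515, Dorne 2.2662, Brisco 11.8619, Harke 8.8984.
Lower quotas: Galen 4, Farrow 11, Carrow 13, Dorne 2, Brisco 11, Harke 8 (sum 49, leaving 4 seats).
Remainders in descending order: Carrow 0.9515, Harke 0.8984, Brisco 0.8619, Farrow 0.5890, Galen 0.4329, Dorne 0.2662.
The surplus seats go to Carrow, Harke, Brisco, Farrow.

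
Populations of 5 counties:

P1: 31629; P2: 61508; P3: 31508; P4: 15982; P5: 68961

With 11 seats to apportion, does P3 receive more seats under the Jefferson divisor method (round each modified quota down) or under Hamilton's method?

Hamilton

Jefferson: P1 2, P2 3, P3 1, P4 1, P5 4.
Hamilton: P1 2, P2 3, P3 2, P4 1, P5 3.
P3 gets 1 under Jefferson and 2 under Hamilton.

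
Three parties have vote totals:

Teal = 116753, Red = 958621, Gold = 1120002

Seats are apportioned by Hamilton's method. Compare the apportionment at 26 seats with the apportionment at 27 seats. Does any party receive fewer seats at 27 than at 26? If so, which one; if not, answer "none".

Teal

At 26 seats: Teal 2, Red 11, Gold 13.
At 27 seats: Teal 1, Red 12, Gold 14.
Teal drops from 2 to 1.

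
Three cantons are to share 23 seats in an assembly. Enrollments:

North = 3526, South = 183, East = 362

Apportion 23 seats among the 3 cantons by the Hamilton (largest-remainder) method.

The standard divisor is 4071/23 = 177.
Standard quotas: North 19.921, South 1.034, East 2.045.
Lower quotas: North 19, South 1, East 2 (sum 22, leaving 1 seat).
Remainders in descending order: North 0.921, East 0.045, South 0.034.
Largest remainder: North receives the extra seat.

North: 20; South: 1; East: 2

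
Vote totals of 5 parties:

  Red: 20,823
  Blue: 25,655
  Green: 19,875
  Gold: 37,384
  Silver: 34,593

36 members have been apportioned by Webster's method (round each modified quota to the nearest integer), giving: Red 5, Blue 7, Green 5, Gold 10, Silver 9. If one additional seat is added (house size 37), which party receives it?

Red

Priority for the next seat is population ÷ (current seats + 0.5).
Priorities: Red 3786.000, Blue 3420.667, Green 3613.636, Gold 3560.381, Silver 3641.368.
Highest priority: Red.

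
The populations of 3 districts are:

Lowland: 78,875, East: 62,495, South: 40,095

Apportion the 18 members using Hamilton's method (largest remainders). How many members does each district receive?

Standard divisor: 181465 ÷ 18 ≈ 10081.389.
Standard quotas: Lowland 7.8238, East 6.1990, South 3.9771.
Lower quotas: Lowland 7, East 6, South 3 (sum 16, leaving 2 seats).
Remainders in descending order: South 0.9771, Lowland 0.8238, East 0.1990.
Largest remainders: South, Lowland receive the extra seats.

Lowland 8, East 6, South 4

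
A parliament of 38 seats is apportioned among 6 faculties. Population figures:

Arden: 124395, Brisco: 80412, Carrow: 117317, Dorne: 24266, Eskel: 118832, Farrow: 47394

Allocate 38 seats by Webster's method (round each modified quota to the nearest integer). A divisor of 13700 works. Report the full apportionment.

Arden 9, Brisco 6, Carrow 9, Dorne 2, Eskel 9, Farrow 3

With modified divisor 13700: modified quotas Arden 9.080, Brisco 5.869, Carrow 8.563, Dorne 1.771, Eskel 8.674, Farrow 3.459.
Rounding to the nearest integer: Arden 9, Brisco 6, Carrow 9, Dorne 2, Eskel 9, Farrow 3 (total 38).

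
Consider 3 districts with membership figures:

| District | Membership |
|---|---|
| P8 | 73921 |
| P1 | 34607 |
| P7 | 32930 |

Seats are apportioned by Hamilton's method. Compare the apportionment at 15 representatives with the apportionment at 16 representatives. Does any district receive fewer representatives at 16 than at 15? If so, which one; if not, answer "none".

At 15 seats: P8 8, P1 4, P7 3.
At 16 seats: P8 8, P1 4, P7 4.
No district's allocation decreased.

none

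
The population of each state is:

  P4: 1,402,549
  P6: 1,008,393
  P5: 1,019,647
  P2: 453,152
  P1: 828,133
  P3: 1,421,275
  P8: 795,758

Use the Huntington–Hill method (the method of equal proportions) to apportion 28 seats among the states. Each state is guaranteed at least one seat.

With divisor 247565: modified quotas P4 5.665, P6 4.073, P5 4.119, P2 1.830, P1 3.345, P3 5.741, P8 3.214.
Geometric-mean thresholds: P4 √(5·6)=5.477, P6 √(4·5)=4.472, P5 √(4·5)=4.472, P2 √(1·2)=1.414, P1 √(3·4)=3.464, P3 √(5·6)=5.477, P8 √(3·4)=3.464.
Each quota rounded against its threshold gives P4 6, P6 4, P5 4, P2 2, P1 3, P3 6, P8 3 (total 28).

P4: 6; P6: 4; P5: 4; P2: 2; P1: 3; P3: 6; P8: 3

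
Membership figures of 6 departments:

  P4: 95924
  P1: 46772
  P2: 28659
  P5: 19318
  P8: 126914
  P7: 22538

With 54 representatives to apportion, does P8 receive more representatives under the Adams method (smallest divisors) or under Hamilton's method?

Hamilton

Adams: P4 15, P1 8, P2 5, P5 3, P8 19, P7 4.
Hamilton: P4 15, P1 7, P2 5, P5 3, P8 20, P7 4.
P8 gets 19 under Adams and 20 under Hamilton.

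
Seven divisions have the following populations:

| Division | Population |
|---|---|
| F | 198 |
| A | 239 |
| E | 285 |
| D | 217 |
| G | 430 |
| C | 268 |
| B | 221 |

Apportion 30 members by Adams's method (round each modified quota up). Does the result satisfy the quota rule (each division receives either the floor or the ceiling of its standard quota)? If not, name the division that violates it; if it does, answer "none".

Standard quotas: F 3.197, A 3.859, E 4.602, D 3.504, G 6.943, C 4.327, B 3.568.
Adams allocation: F 3, A 4, E 4, D 4, G 7, C 4, B 4.
Every allocation lies between the lower and upper quota.

none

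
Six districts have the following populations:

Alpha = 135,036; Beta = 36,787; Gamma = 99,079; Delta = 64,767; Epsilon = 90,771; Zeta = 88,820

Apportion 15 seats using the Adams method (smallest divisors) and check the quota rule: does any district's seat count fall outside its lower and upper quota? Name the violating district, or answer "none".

none

Standard quotas: Alpha 3.931, Beta 1.071, Gamma 2.884, Delta 1.885, Epsilon 2.642, Zeta 2.586.
Adams allocation: Alpha 4, Beta 1, Gamma 3, Delta 2, Epsilon 3, Zeta 2.
Every allocation lies between the lower and upper quota.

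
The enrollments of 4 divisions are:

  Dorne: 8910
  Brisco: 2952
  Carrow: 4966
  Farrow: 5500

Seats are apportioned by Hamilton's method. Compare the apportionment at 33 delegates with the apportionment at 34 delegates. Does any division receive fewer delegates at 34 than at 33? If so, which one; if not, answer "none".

At 33 seats: Dorne 13, Brisco 5, Carrow 7, Farrow 8.
At 34 seats: Dorne 14, Brisco 4, Carrow 8, Farrow 8.
Brisco drops from 5 to 4.

Brisco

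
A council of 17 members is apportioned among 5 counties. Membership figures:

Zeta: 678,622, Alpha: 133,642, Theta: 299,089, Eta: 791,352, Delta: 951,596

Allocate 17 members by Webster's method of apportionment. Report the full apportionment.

Zeta 4; Alpha 1; Theta 2; Eta 5; Delta 5

Standard divisor 2854301/17 ≈ 167900.059; standard quotas: Zeta 4.042, Alpha 0.796, Theta 1.781, Eta 4.713, Delta 5.668.
Rounding to the nearest integer gives 4, 1, 2, 5, 6 = 18 seats, so the divisor must be adjusted.
With modified divisor 174400: modified quotas Zeta 3.891, Alpha 0.766, Theta 1.715, Eta 4.538, Delta 5.456.
Rounding to the nearest integer: Zeta 4, Alpha 1, Theta 2, Eta 5, Delta 5 (total 17).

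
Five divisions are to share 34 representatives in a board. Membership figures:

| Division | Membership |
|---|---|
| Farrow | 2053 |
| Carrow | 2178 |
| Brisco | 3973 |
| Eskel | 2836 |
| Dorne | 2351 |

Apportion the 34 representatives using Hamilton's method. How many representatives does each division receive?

Farrow: 5, Carrow: 6, Brisco: 10, Eskel: 7, Dorne: 6

The standard divisor is 13391/34 ≈ 393.853.
Standard quotas: Farrow 5.213, Carrow 5.530, Brisco 10.088, Eskel 7.201, Dorne 5.969.
Lower quotas: Farrow 5, Carrow 5, Brisco 10, Eskel 7, Dorne 5 (sum 32, leaving 2 seats).
Remainders in descending order: Dorne 0.969, Carrow 0.530, Farrow 0.213, Eskel 0.201, Brisco 0.088.
The surplus seats go to Dorne, Carrow.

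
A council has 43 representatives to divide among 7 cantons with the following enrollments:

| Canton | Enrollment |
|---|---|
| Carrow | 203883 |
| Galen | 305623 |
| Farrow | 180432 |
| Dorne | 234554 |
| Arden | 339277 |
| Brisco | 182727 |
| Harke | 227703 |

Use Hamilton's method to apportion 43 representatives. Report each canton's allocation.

Total 1674199; standard divisor 1674199/43 ≈ 38934.86.
Standard quotas: Carrow 5.2365, Galen 7.8496, Farrow 4.6342, Dorne 6.0243, Arden 8.7140, Brisco 4.6931, Harke 5.8483.
Lower quotas: Carrow 5, Galen 7, Farrow 4, Dorne 6, Arden 8, Brisco 4, Harke 5 (sum 39, leaving 4 seats).
Remainders in descending order: Galen 0.8496, Harke 0.8483, Arden 0.7140, Brisco 0.6931, Farrow 0.6342, Carrow 0.2365, Dorne 0.0243.
The surplus seats go to Galen, Harke, Arden, Brisco.

Carrow 5; Galen 8; Farrow 4; Dorne 6; Arden 9; Brisco 5; Harke 6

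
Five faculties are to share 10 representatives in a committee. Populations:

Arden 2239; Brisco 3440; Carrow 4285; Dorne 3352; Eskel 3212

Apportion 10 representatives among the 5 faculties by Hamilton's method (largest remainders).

Arden 1, Brisco 2, Carrow 3, Dorne 2, Eskel 2

Total 16528; standard divisor 16528/10 ≈ 1652.8.
Standard quotas: Arden 1.355, Brisco 2.081, Carrow 2.593, Dorne 2.028, Eskel 1.943.
Lower quotas: Arden 1, Brisco 2, Carrow 2, Dorne 2, Eskel 1 (sum 8, leaving 2 seats).
Remainders in descending order: Eskel 0.943, Carrow 0.593, Arden 0.355, Brisco 0.081, Dorne 0.028.
Largest remainders: Eskel, Carrow receive the extra seats.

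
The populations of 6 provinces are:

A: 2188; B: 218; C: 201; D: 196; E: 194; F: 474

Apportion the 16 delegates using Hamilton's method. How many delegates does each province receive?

A: 10, B: 1, C: 1, D: 1, E: 1, F: 2

The standard divisor is 3471/16 ≈ 216.938.
Standard quotas: A 10.086, B 1.005, C 0.927, D 0.903, E 0.894, F 2.185.
Lower quotas: A 10, B 1, C 0, D 0, E 0, F 2 (sum 13, leaving 3 seats).
Remainders in descending order: C 0.927, D 0.903, E 0.894, F 0.185, A 0.086, B 0.005.
The surplus seats go to C, D, E.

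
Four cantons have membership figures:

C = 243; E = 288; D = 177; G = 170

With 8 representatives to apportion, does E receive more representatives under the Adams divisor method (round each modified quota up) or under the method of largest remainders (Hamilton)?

Hamilton

Adams: C 2, E 2, D 2, G 2.
Hamilton: C 2, E 3, D 2, G 1.
E gets 2 under Adams and 3 under Hamilton.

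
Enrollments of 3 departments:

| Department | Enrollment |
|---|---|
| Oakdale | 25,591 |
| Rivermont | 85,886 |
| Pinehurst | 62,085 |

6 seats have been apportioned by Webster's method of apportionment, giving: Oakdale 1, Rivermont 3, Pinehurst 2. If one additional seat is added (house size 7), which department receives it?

Pinehurst

Priority for the next seat is population ÷ (current seats + 0.5).
Priorities: Oakdale 17060.667, Rivermont 24538.857, Pinehurst 24834.000.
Highest priority: Pinehurst.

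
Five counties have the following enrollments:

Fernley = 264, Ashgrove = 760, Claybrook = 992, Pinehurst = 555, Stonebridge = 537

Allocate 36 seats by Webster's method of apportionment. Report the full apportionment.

Standard divisor 3108/36 ≈ 86.333; standard quotas: Fernley 3.058, Ashgrove 8.803, Claybrook 11.490, Pinehurst 6.429, Stonebridge 6.220.
Rounding to the nearest integer gives 3, 9, 11, 6, 6 = 35 seats, so the divisor must be adjusted.
With modified divisor 86: modified quotas Fernley 3.070, Ashgrove 8.837, Claybrook 11.535, Pinehurst 6.453, Stonebridge 6.244.
Rounding to the nearest integer: Fernley 3, Ashgrove 9, Claybrook 12, Pinehurst 6, Stonebridge 6 (total 36).

Fernley: 3, Ashgrove: 9, Claybrook: 12, Pinehurst: 6, Stonebridge: 6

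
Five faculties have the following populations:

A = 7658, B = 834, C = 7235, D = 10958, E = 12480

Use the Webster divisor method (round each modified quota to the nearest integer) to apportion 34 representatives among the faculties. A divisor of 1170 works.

A=7; B=1; C=6; D=9; E=11

With modified divisor 1170: modified quotas A 6.545, B 0.713, C 6.184, D 9.366, E 10.667.
Rounding to the nearest integer: A 7, B 1, C 6, D 9, E 11 (total 34).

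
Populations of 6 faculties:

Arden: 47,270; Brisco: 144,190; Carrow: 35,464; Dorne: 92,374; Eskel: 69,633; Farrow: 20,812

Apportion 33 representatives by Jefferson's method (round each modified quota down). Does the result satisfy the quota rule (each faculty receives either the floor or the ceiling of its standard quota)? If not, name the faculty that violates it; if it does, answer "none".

Standard quotas: Arden 3.807, Brisco 11.613, Carrow 2.856, Dorne 7.440, Eskel 5.608, Farrow 1.676.
Jefferson allocation: Arden 4, Brisco 12, Carrow 3, Dorne 7, Eskel 6, Farrow 1.
Every allocation lies between the lower and upper quota.

none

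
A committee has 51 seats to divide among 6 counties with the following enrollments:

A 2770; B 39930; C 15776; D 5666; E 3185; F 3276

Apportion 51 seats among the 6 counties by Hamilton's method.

A: 2; B: 29; C: 12; D: 4; E: 2; F: 2

Standard divisor: 70603 ÷ 51 ≈ 1384.373.
Standard quotas: A 2.0009, B 28.8434, C 11.3958, D 4.0928, E 2.3007, F 2.3664.
Lower quotas: A 2, B 28, C 11, D 4, E 2, F 2 (sum 49, leaving 2 seats).
Remainders in descending order: B 0.8434, C 0.3958, F 0.3664, E 0.3007, D 0.0928, A 0.0009.
Largest remainders: B, C receive the extra seats.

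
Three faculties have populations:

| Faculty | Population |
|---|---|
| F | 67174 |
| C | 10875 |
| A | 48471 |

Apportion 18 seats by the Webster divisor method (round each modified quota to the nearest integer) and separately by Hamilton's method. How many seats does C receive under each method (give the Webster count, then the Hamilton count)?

2 and 1

Webster: F 9, C 2, A 7.
Hamilton: F 10, C 1, A 7.
C gets 2 under Webster and 1 under Hamilton.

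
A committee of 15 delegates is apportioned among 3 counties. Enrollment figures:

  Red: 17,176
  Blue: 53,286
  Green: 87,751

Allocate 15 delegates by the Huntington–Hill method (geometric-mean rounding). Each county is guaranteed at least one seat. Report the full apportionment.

With divisor 11034: modified quotas Red 1.557, Blue 4.829, Green 7.953.
Geometric-mean thresholds: Red √(1·2)=1.414, Blue √(4·5)=4.472, Green √(7·8)=7.483.
Each quota rounded against its threshold gives Red 2, Blue 5, Green 8 (total 15).

Red: 2, Blue: 5, Green: 8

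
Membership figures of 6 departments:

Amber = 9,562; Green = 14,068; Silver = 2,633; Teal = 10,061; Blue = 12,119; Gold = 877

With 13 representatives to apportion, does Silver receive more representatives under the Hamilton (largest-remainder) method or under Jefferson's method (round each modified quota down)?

Hamilton: Amber 2, Green 4, Silver 1, Teal 3, Blue 3, Gold 0.
Jefferson: Amber 3, Green 4, Silver 0, Teal 3, Blue 3, Gold 0.
Silver gets 1 under Hamilton and 0 under Jefferson.

Hamilton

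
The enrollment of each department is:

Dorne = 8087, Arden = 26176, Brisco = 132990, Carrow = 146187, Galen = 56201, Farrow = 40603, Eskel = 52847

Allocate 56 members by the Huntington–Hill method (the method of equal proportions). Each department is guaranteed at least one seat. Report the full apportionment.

With divisor 8256: modified quotas Dorne 0.980, Arden 3.171, Brisco 16.108, Carrow 17.707, Galen 6.807, Farrow 4.918, Eskel 6.401.
Geometric-mean thresholds: Dorne (min 1), Arden √(3·4)=3.464, Brisco √(16·17)=16.492, Carrow √(17·18)=17.493, Galen √(6·7)=6.481, Farrow √(4·5)=4.472, Eskel √(6·7)=6.481.
Each quota rounded against its threshold gives Dorne 1, Arden 3, Brisco 16, Carrow 18, Galen 7, Farrow 5, Eskel 6 (total 56).

Dorne=1; Arden=3; Brisco=16; Carrow=18; Galen=7; Farrow=5; Eskel=6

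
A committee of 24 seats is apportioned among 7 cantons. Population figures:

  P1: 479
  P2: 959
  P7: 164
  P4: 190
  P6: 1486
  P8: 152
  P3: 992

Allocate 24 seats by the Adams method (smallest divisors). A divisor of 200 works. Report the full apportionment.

P1: 3, P2: 5, P7: 1, P4: 1, P6: 8, P8: 1, P3: 5

With modified divisor 200: modified quotas P1 2.395, P2 4.795, P7 0.820, P4 0.950, P6 7.430, P8 0.760, P3 4.960.
Rounding up: P1 3, P2 5, P7 1, P4 1, P6 8, P8 1, P3 5 (total 24).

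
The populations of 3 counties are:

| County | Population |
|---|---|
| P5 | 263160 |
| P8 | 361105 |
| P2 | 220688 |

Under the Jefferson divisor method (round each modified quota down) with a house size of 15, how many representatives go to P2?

Standard divisor 844953/15 ≈ 56330.2; standard quotas: P5 4.672, P8 6.411, P2 3.918.
Rounding down gives 4, 6, 3 = 13 seats, so the divisor must be adjusted.
With modified divisor 52100: modified quotas P5 5.051, P8 6.931, P2 4.236.
Rounding down: P5 5, P8 6, P2 4 (total 15).
P2 receives 4.

4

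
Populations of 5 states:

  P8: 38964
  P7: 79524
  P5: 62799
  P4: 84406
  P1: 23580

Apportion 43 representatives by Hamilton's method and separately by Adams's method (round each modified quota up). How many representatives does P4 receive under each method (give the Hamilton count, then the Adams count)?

Hamilton: P8 6, P7 12, P5 9, P4 13, P1 3.
Adams: P8 6, P7 12, P5 9, P4 12, P1 4.
P4 gets 13 under Hamilton and 12 under Adams.

13 and 12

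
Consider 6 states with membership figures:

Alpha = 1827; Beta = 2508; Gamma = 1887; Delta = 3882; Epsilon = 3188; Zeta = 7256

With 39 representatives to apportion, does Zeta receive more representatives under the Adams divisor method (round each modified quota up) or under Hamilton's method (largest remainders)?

Hamilton

Adams: Alpha 4, Beta 5, Gamma 4, Delta 7, Epsilon 6, Zeta 13.
Hamilton: Alpha 3, Beta 5, Gamma 4, Delta 7, Epsilon 6, Zeta 14.
Zeta gets 13 under Adams and 14 under Hamilton.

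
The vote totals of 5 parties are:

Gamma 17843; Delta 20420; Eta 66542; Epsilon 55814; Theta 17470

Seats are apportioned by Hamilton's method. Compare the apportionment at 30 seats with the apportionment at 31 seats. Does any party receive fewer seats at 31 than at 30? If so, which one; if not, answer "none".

At 30 seats: Gamma 3, Delta 4, Eta 11, Epsilon 9, Theta 3.
At 31 seats: Gamma 3, Delta 3, Eta 12, Epsilon 10, Theta 3.
Delta drops from 4 to 3.

Delta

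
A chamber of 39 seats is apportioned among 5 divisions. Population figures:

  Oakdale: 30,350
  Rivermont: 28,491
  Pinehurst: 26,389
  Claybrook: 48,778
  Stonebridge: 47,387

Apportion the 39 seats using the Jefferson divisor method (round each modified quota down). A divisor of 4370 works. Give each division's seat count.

With modified divisor 4370: modified quotas Oakdale 6.945, Rivermont 6.520, Pinehurst 6.039, Claybrook 11.162, Stonebridge 10.844.
Rounding down: Oakdale 6, Rivermont 6, Pinehurst 6, Claybrook 11, Stonebridge 10 (total 39).

Oakdale 6; Rivermont 6; Pinehurst 6; Claybrook 11; Stonebridge 10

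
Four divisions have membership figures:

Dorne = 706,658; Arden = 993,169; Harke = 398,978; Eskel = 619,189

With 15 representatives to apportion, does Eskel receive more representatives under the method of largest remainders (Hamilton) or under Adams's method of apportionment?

Hamilton: Dorne 4, Arden 6, Harke 2, Eskel 3.
Adams: Dorne 4, Arden 5, Harke 2, Eskel 4.
Eskel gets 3 under Hamilton and 4 under Adams.

Adams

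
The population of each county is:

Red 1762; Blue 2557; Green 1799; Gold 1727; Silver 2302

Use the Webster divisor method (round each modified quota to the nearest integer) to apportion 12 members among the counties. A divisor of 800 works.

Red 2; Blue 3; Green 2; Gold 2; Silver 3

With modified divisor 800: modified quotas Red 2.203, Blue 3.196, Green 2.249, Gold 2.159, Silver 2.877.
Rounding to the nearest integer: Red 2, Blue 3, Green 2, Gold 2, Silver 3 (total 12).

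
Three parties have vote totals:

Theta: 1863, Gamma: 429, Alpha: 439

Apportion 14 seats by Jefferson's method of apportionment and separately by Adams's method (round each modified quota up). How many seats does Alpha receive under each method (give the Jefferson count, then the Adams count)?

2 and 3

Jefferson: Theta 10, Gamma 2, Alpha 2.
Adams: Theta 9, Gamma 2, Alpha 3.
Alpha gets 2 under Jefferson and 3 under Adams.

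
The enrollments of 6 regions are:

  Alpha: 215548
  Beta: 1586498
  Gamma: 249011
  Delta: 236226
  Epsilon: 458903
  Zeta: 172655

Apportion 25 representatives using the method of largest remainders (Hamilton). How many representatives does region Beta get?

The standard divisor is 2918841/25 ≈ 116753.64.
Standard quotas: Alpha 1.8462, Beta 13.5884, Gamma 2.1328, Delta 2.0233, Epsilon 3.9305, Zeta 1.4788.
Lower quotas: Alpha 1, Beta 13, Gamma 2, Delta 2, Epsilon 3, Zeta 1 (sum 22, leaving 3 seats).
Remainders in descending order: Epsilon 0.9305, Alpha 0.8462, Beta 0.5884, Zeta 0.4788, Gamma 0.1328, Delta 0.0233.
The surplus seats go to Epsilon, Alpha, Beta.
Beta receives 14.

14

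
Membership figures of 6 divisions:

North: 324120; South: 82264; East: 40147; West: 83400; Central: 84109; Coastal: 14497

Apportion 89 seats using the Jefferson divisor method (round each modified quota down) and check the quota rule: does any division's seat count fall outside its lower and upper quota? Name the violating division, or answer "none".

North

Standard quotas: North 45.895, South 11.648, East 5.685, West 11.809, Central 11.910, Coastal 2.053.
Jefferson allocation: North 47, South 11, East 5, West 12, Central 12, Coastal 2.
North has quota 45.895 (lower 45, upper 46) but receives 47 — outside the quota interval.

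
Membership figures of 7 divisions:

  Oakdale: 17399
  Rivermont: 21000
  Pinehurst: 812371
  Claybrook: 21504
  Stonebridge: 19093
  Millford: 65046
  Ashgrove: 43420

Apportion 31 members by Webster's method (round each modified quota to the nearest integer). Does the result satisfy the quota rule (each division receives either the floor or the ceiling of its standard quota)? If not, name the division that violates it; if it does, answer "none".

Standard quotas: Oakdale 0.539, Rivermont 0.651, Pinehurst 25.188, Claybrook 0.667, Stonebridge 0.592, Millford 2.017, Ashgrove 1.346.
Webster allocation: Oakdale 1, Rivermont 1, Pinehurst 24, Claybrook 1, Stonebridge 1, Millford 2, Ashgrove 1.
Pinehurst has quota 25.188 (lower 25, upper 26) but receives 24 — outside the quota interval.

Pinehurst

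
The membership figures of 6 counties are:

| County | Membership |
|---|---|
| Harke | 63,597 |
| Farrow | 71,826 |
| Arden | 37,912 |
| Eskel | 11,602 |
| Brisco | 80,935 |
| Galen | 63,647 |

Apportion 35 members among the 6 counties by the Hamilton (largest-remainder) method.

Harke=7, Farrow=8, Arden=4, Eskel=1, Brisco=8, Galen=7

Total 329519; standard divisor 329519/35 ≈ 9414.829.
Standard quotas: Harke 6.7550, Farrow 7.6290, Arden 4.0268, Eskel 1.2323, Brisco 8.5965, Galen 6.7603.
Lower quotas: Harke 6, Farrow 7, Arden 4, Eskel 1, Brisco 8, Galen 6 (sum 32, leaving 3 seats).
Remainders in descending order: Galen 0.7603, Harke 0.7550, Farrow 0.6290, Brisco 0.5965, Eskel 0.2323, Arden 0.0268.
The surplus seats go to Galen, Harke, Farrow.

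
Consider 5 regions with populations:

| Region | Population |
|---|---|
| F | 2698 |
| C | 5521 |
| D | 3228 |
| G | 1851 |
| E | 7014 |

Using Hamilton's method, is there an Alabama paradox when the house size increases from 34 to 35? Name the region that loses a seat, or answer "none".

none

At 34 seats: F 5, C 9, D 5, G 3, E 12.
At 35 seats: F 5, C 9, D 6, G 3, E 12.
No region's allocation decreased.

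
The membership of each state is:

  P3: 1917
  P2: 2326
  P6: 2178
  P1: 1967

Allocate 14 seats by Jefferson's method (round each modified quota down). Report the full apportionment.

P3 3, P2 4, P6 4, P1 3

Standard divisor 8388/14 ≈ 599.143; standard quotas: P3 3.200, P2 3.882, P6 3.635, P1 3.283.
Rounding down gives 3, 3, 3, 3 = 12 seats, so the divisor must be adjusted.
With modified divisor 500: modified quotas P3 3.834, P2 4.652, P6 4.356, P1 3.934.
Rounding down: P3 3, P2 4, P6 4, P1 3 (total 14).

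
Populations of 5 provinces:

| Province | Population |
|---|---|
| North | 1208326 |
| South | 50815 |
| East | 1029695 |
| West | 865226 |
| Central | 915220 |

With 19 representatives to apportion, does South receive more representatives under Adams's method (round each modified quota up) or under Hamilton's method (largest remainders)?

Adams: North 5, South 1, East 5, West 4, Central 4.
Hamilton: North 6, South 0, East 5, West 4, Central 4.
South gets 1 under Adams and 0 under Hamilton.

Adams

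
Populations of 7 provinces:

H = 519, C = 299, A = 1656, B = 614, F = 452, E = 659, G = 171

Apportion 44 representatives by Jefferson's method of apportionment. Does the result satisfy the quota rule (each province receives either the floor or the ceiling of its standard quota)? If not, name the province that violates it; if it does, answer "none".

A

Standard quotas: H 5.226, C 3.011, A 16.674, B 6.182, F 4.551, E 6.635, G 1.722.
Jefferson allocation: H 5, C 3, A 18, B 6, F 4, E 7, G 1.
A has quota 16.674 (lower 16, upper 17) but receives 18 — outside the quota interval.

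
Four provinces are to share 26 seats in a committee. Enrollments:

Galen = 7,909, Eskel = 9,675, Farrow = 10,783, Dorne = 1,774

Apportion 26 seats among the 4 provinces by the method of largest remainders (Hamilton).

Total 30141; standard divisor 30141/26 ≈ 1159.269.
Standard quotas: Galen 6.8224, Eskel 8.3458, Farrow 9.3015, Dorne 1.5303.
Lower quotas: Galen 6, Eskel 8, Farrow 9, Dorne 1 (sum 24, leaving 2 seats).
Remainders in descending order: Galen 0.8224, Dorne 0.5303, Eskel 0.3458, Farrow 0.3015.
The surplus seats go to Galen, Dorne.

Galen=7; Eskel=8; Farrow=9; Dorne=2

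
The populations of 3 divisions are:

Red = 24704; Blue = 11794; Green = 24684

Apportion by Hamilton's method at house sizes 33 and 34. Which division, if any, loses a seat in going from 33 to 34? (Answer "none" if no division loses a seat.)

Blue

At 33 seats: Red 13, Blue 7, Green 13.
At 34 seats: Red 14, Blue 6, Green 14.
Blue drops from 7 to 6.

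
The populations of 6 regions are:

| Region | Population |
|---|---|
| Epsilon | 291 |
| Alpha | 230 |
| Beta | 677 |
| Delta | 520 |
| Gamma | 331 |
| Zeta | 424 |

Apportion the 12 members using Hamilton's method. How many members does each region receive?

Epsilon: 1; Alpha: 1; Beta: 3; Delta: 3; Gamma: 2; Zeta: 2

Total 2473; standard divisor 2473/12 ≈ 206.083.
Standard quotas: Epsilon 1.412, Alpha 1.116, Beta 3.285, Delta 2.523, Gamma 1.606, Zeta 2.057.
Lower quotas: Epsilon 1, Alpha 1, Beta 3, Delta 2, Gamma 1, Zeta 2 (sum 10, leaving 2 seats).
Remainders in descending order: Gamma 0.606, Delta 0.523, Epsilon 0.412, Beta 0.285, Alpha 0.116, Zeta 0.057.
The surplus seats go to Gamma, Delta.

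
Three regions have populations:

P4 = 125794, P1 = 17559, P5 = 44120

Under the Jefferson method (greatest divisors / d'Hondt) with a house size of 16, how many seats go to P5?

Standard divisor 187473/16 ≈ 11717.062; standard quotas: P4 10.736, P1 1.499, P5 3.765.
Rounding down gives 10, 1, 3 = 14 seats, so the divisor must be adjusted.
With modified divisor 10800: modified quotas P4 11.648, P1 1.626, P5 4.085.
Rounding down: P4 11, P1 1, P5 4 (total 16).
P5 receives 4.

4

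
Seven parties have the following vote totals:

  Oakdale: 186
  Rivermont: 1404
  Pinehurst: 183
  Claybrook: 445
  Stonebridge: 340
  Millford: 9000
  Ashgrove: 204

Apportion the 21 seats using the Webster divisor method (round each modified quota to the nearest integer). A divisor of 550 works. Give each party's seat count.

With modified divisor 550: modified quotas Oakdale 0.338, Rivermont 2.553, Pinehurst 0.333, Claybrook 0.809, Stonebridge 0.618, Millford 16.364, Ashgrove 0.371.
Rounding to the nearest integer: Oakdale 0, Rivermont 3, Pinehurst 0, Claybrook 1, Stonebridge 1, Millford 16, Ashgrove 0 (total 21).

Oakdale 0, Rivermont 3, Pinehurst 0, Claybrook 1, Stonebridge 1, Millford 16, Ashgrove 0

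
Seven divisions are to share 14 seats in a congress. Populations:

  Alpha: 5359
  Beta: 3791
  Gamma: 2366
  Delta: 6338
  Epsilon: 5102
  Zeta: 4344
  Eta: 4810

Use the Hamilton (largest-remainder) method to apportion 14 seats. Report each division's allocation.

Total 32110; standard divisor 32110/14 ≈ 2293.571.
Standard quotas: Alpha 2.3365, Beta 1.6529, Gamma 1.0316, Delta 2.7634, Epsilon 2.2245, Zeta 1.8940, Eta 2.0972.
Lower quotas: Alpha 2, Beta 1, Gamma 1, Delta 2, Epsilon 2, Zeta 1, Eta 2 (sum 11, leaving 3 seats).
Remainders in descending order: Zeta 0.8940, Delta 0.7634, Beta 0.6529, Alpha 0.3365, Epsilon 0.2245, Eta 0.0972, Gamma 0.0316.
The surplus seats go to Zeta, Delta, Beta.

Alpha 2; Beta 2; Gamma 1; Delta 3; Epsilon 2; Zeta 2; Eta 2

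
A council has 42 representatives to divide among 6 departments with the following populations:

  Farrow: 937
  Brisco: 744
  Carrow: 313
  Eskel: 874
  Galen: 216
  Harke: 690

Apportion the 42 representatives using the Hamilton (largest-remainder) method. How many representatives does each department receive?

Farrow 10, Brisco 8, Carrow 4, Eskel 10, Galen 2, Harke 8

Total 3774; standard divisor 3774/42 ≈ 89.857.
Standard quotas: Farrow 10.428, Brisco 8.280, Carrow 3.483, Eskel 9.727, Galen 2.404, Harke 7.679.
Lower quotas: Farrow 10, Brisco 8, Carrow 3, Eskel 9, Galen 2, Harke 7 (sum 39, leaving 3 seats).
Remainders in descending order: Eskel 0.727, Harke 0.679, Carrow 0.483, Farrow 0.428, Galen 0.404, Brisco 0.280.
The surplus seats go to Eskel, Harke, Carrow.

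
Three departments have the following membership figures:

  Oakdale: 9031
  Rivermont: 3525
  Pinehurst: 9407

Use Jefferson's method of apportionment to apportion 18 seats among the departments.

Standard divisor 21963/18 ≈ 1220.167; standard quotas: Oakdale 7.401, Rivermont 2.889, Pinehurst 7.710.
Rounding down gives 7, 2, 7 = 16 seats, so the divisor must be adjusted.
With modified divisor 1150: modified quotas Oakdale 7.853, Rivermont 3.065, Pinehurst 8.180.
Rounding down: Oakdale 7, Rivermont 3, Pinehurst 8 (total 18).

Oakdale 7; Rivermont 3; Pinehurst 8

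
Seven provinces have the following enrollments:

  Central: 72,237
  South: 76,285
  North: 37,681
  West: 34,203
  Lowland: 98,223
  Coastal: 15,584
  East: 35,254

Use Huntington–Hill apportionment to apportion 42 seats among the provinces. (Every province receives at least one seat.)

Central 8, South 9, North 4, West 4, Lowland 11, Coastal 2, East 4

With divisor 8770: modified quotas Central 8.237, South 8.698, North 4.297, West 3.900, Lowland 11.200, Coastal 1.777, East 4.020.
Geometric-mean thresholds: Central √(8·9)=8.485, South √(8·9)=8.485, North √(4·5)=4.472, West √(3·4)=3.464, Lowland √(11·12)=11.489, Coastal √(1·2)=1.414, East √(4·5)=4.472.
Each quota rounded against its threshold gives Central 8, South 9, North 4, West 4, Lowland 11, Coastal 2, East 4 (total 42).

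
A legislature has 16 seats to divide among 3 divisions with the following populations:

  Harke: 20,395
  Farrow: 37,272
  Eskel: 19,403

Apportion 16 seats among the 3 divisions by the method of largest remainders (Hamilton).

The standard divisor is 77070/16 ≈ 4816.875.
Standard quotas: Harke 4.2341, Farrow 7.7378, Eskel 4.0281.
Lower quotas: Harke 4, Farrow 7, Eskel 4 (sum 15, leaving 1 seat).
Remainders in descending order: Farrow 0.7378, Harke 0.2341, Eskel 0.0281.
Largest remainder: Farrow receives the extra seat.

Harke 4, Farrow 8, Eskel 4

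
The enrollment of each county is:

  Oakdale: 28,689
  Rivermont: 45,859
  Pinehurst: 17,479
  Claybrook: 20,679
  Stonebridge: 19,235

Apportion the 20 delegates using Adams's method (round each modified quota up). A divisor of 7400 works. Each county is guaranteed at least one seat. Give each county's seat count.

Oakdale=4; Rivermont=7; Pinehurst=3; Claybrook=3; Stonebridge=3

With modified divisor 7400: modified quotas Oakdale 3.877, Rivermont 6.197, Pinehurst 2.362, Claybrook 2.794, Stonebridge 2.599.
Rounding up: Oakdale 4, Rivermont 7, Pinehurst 3, Claybrook 3, Stonebridge 3 (total 20).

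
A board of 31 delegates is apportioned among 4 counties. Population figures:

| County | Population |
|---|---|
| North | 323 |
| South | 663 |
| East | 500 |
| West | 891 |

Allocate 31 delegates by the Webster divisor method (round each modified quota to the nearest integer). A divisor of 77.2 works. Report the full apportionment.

North: 4, South: 9, East: 6, West: 12

With modified divisor 77.2: modified quotas North 4.184, South 8.588, East 6.477, West 11.541.
Rounding to the nearest integer: North 4, South 9, East 6, West 12 (total 31).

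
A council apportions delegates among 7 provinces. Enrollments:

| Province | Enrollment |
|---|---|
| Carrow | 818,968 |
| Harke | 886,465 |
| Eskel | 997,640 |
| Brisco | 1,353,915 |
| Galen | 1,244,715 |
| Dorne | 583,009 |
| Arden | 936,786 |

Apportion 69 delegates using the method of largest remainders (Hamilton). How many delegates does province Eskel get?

10

The standard divisor is 6821498/69 ≈ 98862.29.
Standard quotas: Carrow 8.2839, Harke 8.9667, Eskel 10.0912, Brisco 13.6950, Galen 12.5904, Dorne 5.8972, Arden 9.4757.
Lower quotas: Carrow 8, Harke 8, Eskel 10, Brisco 13, Galen 12, Dorne 5, Arden 9 (sum 65, leaving 4 seats).
Remainders in descending order: Harke 0.9667, Dorne 0.8972, Brisco 0.6950, Galen 0.5904, Arden 0.4757, Carrow 0.2839, Eskel 0.0912.
Largest remainders: Harke, Dorne, Brisco, Galen receive the extra seats.
Eskel receives 10.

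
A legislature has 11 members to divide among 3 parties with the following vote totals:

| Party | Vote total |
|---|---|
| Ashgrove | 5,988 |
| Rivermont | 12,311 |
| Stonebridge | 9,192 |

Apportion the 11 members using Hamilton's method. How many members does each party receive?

Ashgrove=2; Rivermont=5; Stonebridge=4

Standard divisor: 27491 ÷ 11 ≈ 2499.182.
Standard quotas: Ashgrove 2.3960, Rivermont 4.9260, Stonebridge 3.6780.
Lower quotas: Ashgrove 2, Rivermont 4, Stonebridge 3 (sum 9, leaving 2 seats).
Remainders in descending order: Rivermont 0.9260, Stonebridge 0.6780, Ashgrove 0.3960.
Largest remainders: Rivermont, Stonebridge receive the extra seats.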